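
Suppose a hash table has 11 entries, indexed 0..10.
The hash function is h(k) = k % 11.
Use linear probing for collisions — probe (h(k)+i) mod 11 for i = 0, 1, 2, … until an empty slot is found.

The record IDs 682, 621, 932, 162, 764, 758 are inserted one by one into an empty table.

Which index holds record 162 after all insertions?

Insert 682: h=0, slot 0 empty -> index 0.
Insert 621: h=5, slot 5 empty -> index 5.
Insert 932: h=8, slot 8 empty -> index 8.
Insert 162: h=8, slot 8 occupied -> index 9.
Insert 764: h=5, slot 5 occupied -> index 6.
Insert 758: h=10, slot 10 empty -> index 10.
Table: [682, -, -, -, -, 621, 764, -, 932, 162, 758]

9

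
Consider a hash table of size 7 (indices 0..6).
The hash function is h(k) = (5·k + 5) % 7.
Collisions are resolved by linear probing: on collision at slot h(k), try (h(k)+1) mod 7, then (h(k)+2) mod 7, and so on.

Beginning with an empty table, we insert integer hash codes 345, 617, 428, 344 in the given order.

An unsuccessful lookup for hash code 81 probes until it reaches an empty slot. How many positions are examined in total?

Insert 345: h=1, slot 1 empty -> index 1.
Insert 617: h=3, slot 3 empty -> index 3.
Insert 428: h=3, slot 3 occupied -> index 4.
Insert 344: h=3, slots 3,4 occupied -> index 5.
Table: [—, 345, —, 617, 428, 344, —]
Lookup 81: h=4, probe 4,5,6 → slot 6 empty, not found.

3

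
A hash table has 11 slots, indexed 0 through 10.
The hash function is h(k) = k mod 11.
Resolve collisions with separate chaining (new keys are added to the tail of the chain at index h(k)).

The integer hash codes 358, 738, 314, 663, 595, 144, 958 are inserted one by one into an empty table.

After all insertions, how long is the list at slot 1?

4

358 -> bucket 6
738 -> bucket 1
314 -> bucket 6 (collision)
663 -> bucket 3
595 -> bucket 1 (collision)
144 -> bucket 1 (collision)
958 -> bucket 1 (collision)
Final buckets:
0: ∅
1: 738 -> 595 -> 144 -> 958
2: ∅
3: 663
4: ∅
5: ∅
6: 358 -> 314
7: ∅
8: ∅
9: ∅
10: ∅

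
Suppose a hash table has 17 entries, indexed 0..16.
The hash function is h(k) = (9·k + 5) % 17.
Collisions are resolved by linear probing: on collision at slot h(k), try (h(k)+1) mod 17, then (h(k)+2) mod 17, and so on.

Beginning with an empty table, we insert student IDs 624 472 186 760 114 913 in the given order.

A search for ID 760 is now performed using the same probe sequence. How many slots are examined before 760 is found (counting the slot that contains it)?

2

624 hashes to 11; slot 11 is free => place at 11.
472 hashes to 3; slot 3 is free => place at 3.
186 hashes to 13; slot 13 is free => place at 13.
760 hashes to 11; 11 taken => place at 12.
114 hashes to 11; 11,12,13 taken => place at 14.
913 hashes to 11; 11,12,13,14 taken => place at 15.
Table: [—, —, —, 472, —, —, —, —, —, —, —, 624, 760, 186, 114, 913, —]
Lookup 760: h=11, probe 11,12 → found at 12.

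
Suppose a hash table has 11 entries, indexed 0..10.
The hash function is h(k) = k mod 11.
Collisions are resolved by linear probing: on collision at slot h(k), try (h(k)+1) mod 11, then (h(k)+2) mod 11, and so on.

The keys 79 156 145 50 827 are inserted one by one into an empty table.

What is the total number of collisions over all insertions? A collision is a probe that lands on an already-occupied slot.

79 hashes to 2; slot 2 is free → place at 2.
156 hashes to 2; 2 taken → place at 3.
145 hashes to 2; 2,3 taken → place at 4.
50 hashes to 6; slot 6 is free → place at 6.
827 hashes to 2; 2,3,4 taken → place at 5.
Table: [—, —, 79, 156, 145, 827, 50, —, —, —, —]

6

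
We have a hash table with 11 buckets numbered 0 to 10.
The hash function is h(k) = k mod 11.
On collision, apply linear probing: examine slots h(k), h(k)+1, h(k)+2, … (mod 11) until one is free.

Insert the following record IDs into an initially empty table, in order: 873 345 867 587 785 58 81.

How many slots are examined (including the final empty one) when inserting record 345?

873 hashes to 4; slot 4 is free => place at 4.
345 hashes to 4; 4 taken => place at 5.
867 hashes to 9; slot 9 is free => place at 9.
587 hashes to 4; 4,5 taken => place at 6.
785 hashes to 4; 4,5,6 taken => place at 7.
58 hashes to 3; slot 3 is free => place at 3.
81 hashes to 4; 4,5,6,7 taken => place at 8.
Table: [-, -, -, 58, 873, 345, 587, 785, 81, 867, -]

2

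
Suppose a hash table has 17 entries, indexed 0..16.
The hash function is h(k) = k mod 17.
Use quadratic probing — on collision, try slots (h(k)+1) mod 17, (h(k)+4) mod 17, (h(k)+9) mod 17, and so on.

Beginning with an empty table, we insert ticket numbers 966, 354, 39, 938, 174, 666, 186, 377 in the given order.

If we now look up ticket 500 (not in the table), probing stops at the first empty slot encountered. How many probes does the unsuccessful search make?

966: h=14 → slot 14
354: h=14, probe 14,15 → slot 15
39: h=5 → slot 5
938: h=3 → slot 3
174: h=4 → slot 4
666: h=3, probe 3,4,7 → slot 7
186: h=16 → slot 16
377: h=3, probe 3,4,7,12 → slot 12
Table: [∅, ∅, ∅, 938, 174, 39, ∅, 666, ∅, ∅, ∅, ∅, 377, ∅, 966, 354, 186]
Lookup 500: h=7, probe 7,8 → slot 8 empty, not found.

2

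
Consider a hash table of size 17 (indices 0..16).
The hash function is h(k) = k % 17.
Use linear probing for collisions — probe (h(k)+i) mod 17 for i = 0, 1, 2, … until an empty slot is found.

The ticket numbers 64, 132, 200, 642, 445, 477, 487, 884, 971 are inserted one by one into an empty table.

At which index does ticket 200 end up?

64: h=13 -> slot 13
132: h=13, probe 13,14 -> slot 14
200: h=13, probe 13,14,15 -> slot 15
642: h=13, probe 13,14,15,16 -> slot 16
445: h=3 -> slot 3
477: h=1 -> slot 1
487: h=11 -> slot 11
884: h=0 -> slot 0
971: h=2 -> slot 2
Table: [884, 477, 971, 445, ∅, ∅, ∅, ∅, ∅, ∅, ∅, 487, ∅, 64, 132, 200, 642]

15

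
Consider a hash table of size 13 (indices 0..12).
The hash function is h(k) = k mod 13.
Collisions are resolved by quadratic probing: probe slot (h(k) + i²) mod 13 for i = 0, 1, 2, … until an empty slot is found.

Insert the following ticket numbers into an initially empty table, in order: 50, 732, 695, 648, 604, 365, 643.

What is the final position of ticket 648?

50 hashes to 11; slot 11 is free → place at 11.
732 hashes to 4; slot 4 is free → place at 4.
695 hashes to 6; slot 6 is free → place at 6.
648 hashes to 11; 11 taken → place at 12.
604 hashes to 6; 6 taken → place at 7.
365 hashes to 1; slot 1 is free → place at 1.
643 hashes to 6; 6,7 taken → place at 10.
Table: [-, 365, -, -, 732, -, 695, 604, -, -, 643, 50, 648]

12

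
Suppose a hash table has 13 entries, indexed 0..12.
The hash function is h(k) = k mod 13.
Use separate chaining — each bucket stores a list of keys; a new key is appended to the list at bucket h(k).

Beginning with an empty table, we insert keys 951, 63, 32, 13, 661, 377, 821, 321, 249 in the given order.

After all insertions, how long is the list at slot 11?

Insert 951: h=2, bucket 2 empty -> new chain.
Insert 63: h=11, bucket 11 empty -> new chain.
Insert 32: h=6, bucket 6 empty -> new chain.
Insert 13: h=0, bucket 0 empty -> new chain.
Insert 661: h=11, bucket 11 nonempty -> append to chain.
Insert 377: h=0, bucket 0 nonempty -> append to chain.
Insert 821: h=2, bucket 2 nonempty -> append to chain.
Insert 321: h=9, bucket 9 empty -> new chain.
Insert 249: h=2, bucket 2 nonempty -> append to chain.
Final buckets:
0: 13 -> 377
1: ∅
2: 951 -> 821 -> 249
3: ∅
4: ∅
5: ∅
6: 32
7: ∅
8: ∅
9: 321
10: ∅
11: 63 -> 661
12: ∅

2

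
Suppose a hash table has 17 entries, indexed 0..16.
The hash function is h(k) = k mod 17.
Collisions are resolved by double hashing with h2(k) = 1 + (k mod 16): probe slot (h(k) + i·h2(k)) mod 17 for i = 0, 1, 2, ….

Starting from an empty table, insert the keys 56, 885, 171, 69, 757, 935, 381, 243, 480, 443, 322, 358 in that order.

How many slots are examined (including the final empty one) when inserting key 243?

6

56 hashes to 5; slot 5 is free -> place at 5.
885 hashes to 1; slot 1 is free -> place at 1.
171 hashes to 1, h2=12; 1 taken -> place at 13.
69 hashes to 1, h2=6; 1 taken -> place at 7.
757 hashes to 9; slot 9 is free -> place at 9.
935 hashes to 0; slot 0 is free -> place at 0.
381 hashes to 7, h2=14; 7 taken -> place at 4.
243 hashes to 5, h2=4; 5,9,13,0,4 taken -> place at 8.
480 hashes to 4, h2=1; 4,5 taken -> place at 6.
443 hashes to 1, h2=12; 1,13,8 taken -> place at 3.
322 hashes to 16; slot 16 is free -> place at 16.
358 hashes to 1, h2=7; 1,8 taken -> place at 15.
Table: [935, 885, -, 443, 381, 56, 480, 69, 243, 757, -, -, -, 171, -, 358, 322]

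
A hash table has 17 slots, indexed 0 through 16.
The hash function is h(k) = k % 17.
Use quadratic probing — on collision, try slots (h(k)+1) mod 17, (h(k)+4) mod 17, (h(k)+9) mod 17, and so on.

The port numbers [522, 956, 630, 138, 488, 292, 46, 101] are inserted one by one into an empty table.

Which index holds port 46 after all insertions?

522 hashes to 12; slot 12 is free -> place at 12.
956 hashes to 4; slot 4 is free -> place at 4.
630 hashes to 1; slot 1 is free -> place at 1.
138 hashes to 2; slot 2 is free -> place at 2.
488 hashes to 12; 12 taken -> place at 13.
292 hashes to 3; slot 3 is free -> place at 3.
46 hashes to 12; 12,13 taken -> place at 16.
101 hashes to 16; 16 taken -> place at 0.
Table: [101, 630, 138, 292, 956, ., ., ., ., ., ., ., 522, 488, ., ., 46]

16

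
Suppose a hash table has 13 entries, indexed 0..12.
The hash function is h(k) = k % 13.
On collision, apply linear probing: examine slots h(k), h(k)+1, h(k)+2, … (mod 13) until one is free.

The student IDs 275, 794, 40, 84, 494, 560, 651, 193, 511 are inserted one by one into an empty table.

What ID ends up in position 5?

651

275: h=2 -> slot 2
794: h=1 -> slot 1
40: h=1, probe 1,2,3 -> slot 3
84: h=6 -> slot 6
494: h=0 -> slot 0
560: h=1, probe 1,2,3,4 -> slot 4
651: h=1, probe 1,2,3,4,5 -> slot 5
193: h=11 -> slot 11
511: h=4, probe 4,5,6,7 -> slot 7
Table: [494, 794, 275, 40, 560, 651, 84, 511, ., ., ., 193, .]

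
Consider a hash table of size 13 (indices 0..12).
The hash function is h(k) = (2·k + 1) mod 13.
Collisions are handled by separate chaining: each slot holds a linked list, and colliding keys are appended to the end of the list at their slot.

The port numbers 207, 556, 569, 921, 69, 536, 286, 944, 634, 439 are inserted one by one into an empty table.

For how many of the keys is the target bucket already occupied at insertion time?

3

207 → bucket 12
556 → bucket 8
569 → bucket 8 (collision)
921 → bucket 10
69 → bucket 9
536 → bucket 7
286 → bucket 1
944 → bucket 4
634 → bucket 8 (collision)
439 → bucket 8 (collision)
Final buckets:
0: .
1: 286
2: .
3: .
4: 944
5: .
6: .
7: 536
8: 556 -> 569 -> 634 -> 439
9: 69
10: 921
11: .
12: 207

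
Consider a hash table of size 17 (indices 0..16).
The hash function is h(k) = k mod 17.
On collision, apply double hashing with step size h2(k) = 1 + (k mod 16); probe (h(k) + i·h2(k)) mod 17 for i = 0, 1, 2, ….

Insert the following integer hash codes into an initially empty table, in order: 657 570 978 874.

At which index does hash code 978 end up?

12

657 hashes to 11; slot 11 is free → place at 11.
570 hashes to 9; slot 9 is free → place at 9.
978 hashes to 9, h2=3; 9 taken → place at 12.
874 hashes to 7; slot 7 is free → place at 7.
Table: [_, _, _, _, _, _, _, 874, _, 570, _, 657, 978, _, _, _, _]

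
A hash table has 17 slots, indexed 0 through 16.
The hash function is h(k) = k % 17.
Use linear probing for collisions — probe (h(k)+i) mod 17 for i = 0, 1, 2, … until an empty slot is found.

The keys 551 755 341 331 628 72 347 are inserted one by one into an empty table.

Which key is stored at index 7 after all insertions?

551

551 hashes to 7; slot 7 is free => place at 7.
755 hashes to 7; 7 taken => place at 8.
341 hashes to 1; slot 1 is free => place at 1.
331 hashes to 8; 8 taken => place at 9.
628 hashes to 16; slot 16 is free => place at 16.
72 hashes to 4; slot 4 is free => place at 4.
347 hashes to 7; 7,8,9 taken => place at 10.
Table: [_, 341, _, _, 72, _, _, 551, 755, 331, 347, _, _, _, _, _, 628]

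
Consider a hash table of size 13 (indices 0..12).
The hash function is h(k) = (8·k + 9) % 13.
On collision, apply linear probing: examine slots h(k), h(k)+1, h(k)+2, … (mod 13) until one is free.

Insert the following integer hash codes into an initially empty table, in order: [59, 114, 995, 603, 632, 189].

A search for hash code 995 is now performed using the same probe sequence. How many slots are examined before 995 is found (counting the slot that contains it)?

Insert 59: h=0, slot 0 empty → index 0.
Insert 114: h=11, slot 11 empty → index 11.
Insert 995: h=0, slot 0 occupied → index 1.
Insert 603: h=10, slot 10 empty → index 10.
Insert 632: h=8, slot 8 empty → index 8.
Insert 189: h=0, slots 0,1 occupied → index 2.
Table: [59, 995, 189, ., ., ., ., ., 632, ., 603, 114, .]
Lookup 995: h=0, probe 0,1 → found at 1.

2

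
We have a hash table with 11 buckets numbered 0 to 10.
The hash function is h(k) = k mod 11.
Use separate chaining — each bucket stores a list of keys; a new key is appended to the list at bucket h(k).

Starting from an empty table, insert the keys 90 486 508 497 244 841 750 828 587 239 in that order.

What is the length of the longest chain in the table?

Insert 90: h=2, bucket 2 empty → new chain.
Insert 486: h=2, bucket 2 nonempty → append to chain.
Insert 508: h=2, bucket 2 nonempty → append to chain.
Insert 497: h=2, bucket 2 nonempty → append to chain.
Insert 244: h=2, bucket 2 nonempty → append to chain.
Insert 841: h=5, bucket 5 empty → new chain.
Insert 750: h=2, bucket 2 nonempty → append to chain.
Insert 828: h=3, bucket 3 empty → new chain.
Insert 587: h=4, bucket 4 empty → new chain.
Insert 239: h=8, bucket 8 empty → new chain.
Final buckets:
0: ∅
1: ∅
2: 90 -> 486 -> 508 -> 497 -> 244 -> 750
3: 828
4: 587
5: 841
6: ∅
7: ∅
8: 239
9: ∅
10: ∅

6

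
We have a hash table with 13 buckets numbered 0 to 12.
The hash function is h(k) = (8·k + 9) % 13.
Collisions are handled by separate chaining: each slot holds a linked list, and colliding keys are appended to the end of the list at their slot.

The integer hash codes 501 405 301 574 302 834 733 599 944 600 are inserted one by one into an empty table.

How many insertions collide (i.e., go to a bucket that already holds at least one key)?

4

501 → bucket 0
405 → bucket 12
301 → bucket 12 (collision)
574 → bucket 12 (collision)
302 → bucket 7
834 → bucket 12 (collision)
733 → bucket 10
599 → bucket 4
944 → bucket 8
600 → bucket 12 (collision)
Final buckets:
0: 501
1: _
2: _
3: _
4: 599
5: _
6: _
7: 302
8: 944
9: _
10: 733
11: _
12: 405 -> 301 -> 574 -> 834 -> 600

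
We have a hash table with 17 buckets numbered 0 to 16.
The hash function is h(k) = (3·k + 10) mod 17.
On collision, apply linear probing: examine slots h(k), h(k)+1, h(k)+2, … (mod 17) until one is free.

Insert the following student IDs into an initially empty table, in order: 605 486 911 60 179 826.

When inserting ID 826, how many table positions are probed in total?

4

605 hashes to 6; slot 6 is free → place at 6.
486 hashes to 6; 6 taken → place at 7.
911 hashes to 6; 6,7 taken → place at 8.
60 hashes to 3; slot 3 is free → place at 3.
179 hashes to 3; 3 taken → place at 4.
826 hashes to 6; 6,7,8 taken → place at 9.
Table: [_, _, _, 60, 179, _, 605, 486, 911, 826, _, _, _, _, _, _, _]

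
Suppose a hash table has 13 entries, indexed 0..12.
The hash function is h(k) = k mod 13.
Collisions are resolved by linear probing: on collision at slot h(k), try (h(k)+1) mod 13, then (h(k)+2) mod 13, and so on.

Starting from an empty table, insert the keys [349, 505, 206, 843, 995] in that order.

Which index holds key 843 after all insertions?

1

Insert 349: h=11, slot 11 empty -> index 11.
Insert 505: h=11, slot 11 occupied -> index 12.
Insert 206: h=11, slots 11,12 occupied -> index 0.
Insert 843: h=11, slots 11,12,0 occupied -> index 1.
Insert 995: h=7, slot 7 empty -> index 7.
Table: [206, 843, _, _, _, _, _, 995, _, _, _, 349, 505]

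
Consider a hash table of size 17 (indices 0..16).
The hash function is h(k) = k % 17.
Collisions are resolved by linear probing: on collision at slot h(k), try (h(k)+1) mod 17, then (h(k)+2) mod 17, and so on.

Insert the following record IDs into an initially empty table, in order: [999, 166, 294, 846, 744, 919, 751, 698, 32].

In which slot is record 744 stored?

16

Insert 999: h=13, slot 13 empty → index 13.
Insert 166: h=13, slot 13 occupied → index 14.
Insert 294: h=5, slot 5 empty → index 5.
Insert 846: h=13, slots 13,14 occupied → index 15.
Insert 744: h=13, slots 13,14,15 occupied → index 16.
Insert 919: h=1, slot 1 empty → index 1.
Insert 751: h=3, slot 3 empty → index 3.
Insert 698: h=1, slot 1 occupied → index 2.
Insert 32: h=15, slots 15,16 occupied → index 0.
Table: [32, 919, 698, 751, ∅, 294, ∅, ∅, ∅, ∅, ∅, ∅, ∅, 999, 166, 846, 744]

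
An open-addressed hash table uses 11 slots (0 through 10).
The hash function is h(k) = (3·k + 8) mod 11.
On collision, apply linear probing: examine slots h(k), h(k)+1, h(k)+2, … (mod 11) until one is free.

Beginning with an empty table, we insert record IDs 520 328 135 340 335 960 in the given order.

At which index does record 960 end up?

8

Insert 520: h=6, slot 6 empty => index 6.
Insert 328: h=2, slot 2 empty => index 2.
Insert 135: h=6, slot 6 occupied => index 7.
Insert 340: h=5, slot 5 empty => index 5.
Insert 335: h=1, slot 1 empty => index 1.
Insert 960: h=6, slots 6,7 occupied => index 8.
Table: [-, 335, 328, -, -, 340, 520, 135, 960, -, -]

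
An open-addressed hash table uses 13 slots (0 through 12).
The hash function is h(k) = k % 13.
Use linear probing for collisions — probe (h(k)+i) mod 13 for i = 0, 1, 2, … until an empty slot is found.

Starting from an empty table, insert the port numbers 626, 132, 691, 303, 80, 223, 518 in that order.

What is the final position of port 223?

7

626 hashes to 2; slot 2 is free => place at 2.
132 hashes to 2; 2 taken => place at 3.
691 hashes to 2; 2,3 taken => place at 4.
303 hashes to 4; 4 taken => place at 5.
80 hashes to 2; 2,3,4,5 taken => place at 6.
223 hashes to 2; 2,3,4,5,6 taken => place at 7.
518 hashes to 11; slot 11 is free => place at 11.
Table: [., ., 626, 132, 691, 303, 80, 223, ., ., ., 518, .]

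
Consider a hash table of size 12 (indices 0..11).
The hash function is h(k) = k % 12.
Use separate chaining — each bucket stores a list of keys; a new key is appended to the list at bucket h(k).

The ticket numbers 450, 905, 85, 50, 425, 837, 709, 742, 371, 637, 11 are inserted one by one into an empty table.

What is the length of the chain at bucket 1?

Insert 450: h=6, bucket 6 empty -> new chain.
Insert 905: h=5, bucket 5 empty -> new chain.
Insert 85: h=1, bucket 1 empty -> new chain.
Insert 50: h=2, bucket 2 empty -> new chain.
Insert 425: h=5, bucket 5 nonempty -> append to chain.
Insert 837: h=9, bucket 9 empty -> new chain.
Insert 709: h=1, bucket 1 nonempty -> append to chain.
Insert 742: h=10, bucket 10 empty -> new chain.
Insert 371: h=11, bucket 11 empty -> new chain.
Insert 637: h=1, bucket 1 nonempty -> append to chain.
Insert 11: h=11, bucket 11 nonempty -> append to chain.
Final buckets:
0: .
1: 85 -> 709 -> 637
2: 50
3: .
4: .
5: 905 -> 425
6: 450
7: .
8: .
9: 837
10: 742
11: 371 -> 11

3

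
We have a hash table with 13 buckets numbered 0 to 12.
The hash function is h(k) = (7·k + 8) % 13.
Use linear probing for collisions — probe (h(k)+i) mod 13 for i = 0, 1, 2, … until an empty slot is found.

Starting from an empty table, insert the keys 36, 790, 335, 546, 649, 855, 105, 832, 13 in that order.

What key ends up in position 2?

36: h=0 → slot 0
790: h=0, probe 0,1 → slot 1
335: h=0, probe 0,1,2 → slot 2
546: h=8 → slot 8
649: h=1, probe 1,2,3 → slot 3
855: h=0, probe 0,1,2,3,4 → slot 4
105: h=2, probe 2,3,4,5 → slot 5
832: h=8, probe 8,9 → slot 9
13: h=8, probe 8,9,10 → slot 10
Table: [36, 790, 335, 649, 855, 105, -, -, 546, 832, 13, -, -]

335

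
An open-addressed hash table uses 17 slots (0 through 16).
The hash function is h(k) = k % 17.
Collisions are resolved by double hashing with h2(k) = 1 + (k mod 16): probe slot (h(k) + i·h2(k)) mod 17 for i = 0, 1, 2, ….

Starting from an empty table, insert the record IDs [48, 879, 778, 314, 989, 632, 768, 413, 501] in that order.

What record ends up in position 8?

Insert 48: h=14, slot 14 empty → index 14.
Insert 879: h=12, slot 12 empty → index 12.
Insert 778: h=13, slot 13 empty → index 13.
Insert 314: h=8, slot 8 empty → index 8.
Insert 989: h=3, slot 3 empty → index 3.
Insert 632: h=3, h2=9, slots 3,12 occupied → index 4.
Insert 768: h=3, h2=1, slots 3,4 occupied → index 5.
Insert 413: h=5, h2=14, slot 5 occupied → index 2.
Insert 501: h=8, h2=6, slots 8,14,3 occupied → index 9.
Table: [., ., 413, 989, 632, 768, ., ., 314, 501, ., ., 879, 778, 48, ., .]

314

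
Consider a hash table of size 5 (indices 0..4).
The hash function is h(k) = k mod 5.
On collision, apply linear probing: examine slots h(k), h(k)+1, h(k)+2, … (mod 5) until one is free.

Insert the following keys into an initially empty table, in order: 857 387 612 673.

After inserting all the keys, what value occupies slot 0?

673

Insert 857: h=2, slot 2 empty => index 2.
Insert 387: h=2, slot 2 occupied => index 3.
Insert 612: h=2, slots 2,3 occupied => index 4.
Insert 673: h=3, slots 3,4 occupied => index 0.
Table: [673, ., 857, 387, 612]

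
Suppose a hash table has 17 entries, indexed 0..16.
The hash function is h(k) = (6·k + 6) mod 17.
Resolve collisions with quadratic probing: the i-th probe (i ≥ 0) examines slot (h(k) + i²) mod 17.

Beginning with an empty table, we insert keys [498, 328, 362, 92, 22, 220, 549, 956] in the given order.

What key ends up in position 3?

498 hashes to 2; slot 2 is free => place at 2.
328 hashes to 2; 2 taken => place at 3.
362 hashes to 2; 2,3 taken => place at 6.
92 hashes to 14; slot 14 is free => place at 14.
22 hashes to 2; 2,3,6 taken => place at 11.
220 hashes to 0; slot 0 is free => place at 0.
549 hashes to 2; 2,3,6,11 taken => place at 1.
956 hashes to 13; slot 13 is free => place at 13.
Table: [220, 549, 498, 328, ∅, ∅, 362, ∅, ∅, ∅, ∅, 22, ∅, 956, 92, ∅, ∅]

328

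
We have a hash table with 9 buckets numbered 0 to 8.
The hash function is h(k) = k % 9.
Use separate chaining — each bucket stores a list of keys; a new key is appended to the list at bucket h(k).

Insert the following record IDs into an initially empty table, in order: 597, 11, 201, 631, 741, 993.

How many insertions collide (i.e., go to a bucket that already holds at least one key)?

3

Insert 597: h=3, bucket 3 empty -> new chain.
Insert 11: h=2, bucket 2 empty -> new chain.
Insert 201: h=3, bucket 3 nonempty -> append to chain.
Insert 631: h=1, bucket 1 empty -> new chain.
Insert 741: h=3, bucket 3 nonempty -> append to chain.
Insert 993: h=3, bucket 3 nonempty -> append to chain.
Final buckets:
0: -
1: 631
2: 11
3: 597 -> 201 -> 741 -> 993
4: -
5: -
6: -
7: -
8: -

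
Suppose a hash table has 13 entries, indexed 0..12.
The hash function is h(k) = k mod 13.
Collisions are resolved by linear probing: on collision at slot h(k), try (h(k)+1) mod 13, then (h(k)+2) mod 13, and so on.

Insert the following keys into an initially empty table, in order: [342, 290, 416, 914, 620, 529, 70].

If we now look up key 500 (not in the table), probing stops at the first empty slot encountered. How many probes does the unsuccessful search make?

3

Insert 342: h=4, slot 4 empty → index 4.
Insert 290: h=4, slot 4 occupied → index 5.
Insert 416: h=0, slot 0 empty → index 0.
Insert 914: h=4, slots 4,5 occupied → index 6.
Insert 620: h=9, slot 9 empty → index 9.
Insert 529: h=9, slot 9 occupied → index 10.
Insert 70: h=5, slots 5,6 occupied → index 7.
Table: [416, —, —, —, 342, 290, 914, 70, —, 620, 529, —, —]
Lookup 500: h=6, probe 6,7,8 → slot 8 empty, not found.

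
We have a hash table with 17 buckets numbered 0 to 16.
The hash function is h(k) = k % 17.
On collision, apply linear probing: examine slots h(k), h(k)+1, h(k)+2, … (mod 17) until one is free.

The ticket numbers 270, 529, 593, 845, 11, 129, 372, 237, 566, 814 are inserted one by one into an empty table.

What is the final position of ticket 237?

1

270 hashes to 15; slot 15 is free => place at 15.
529 hashes to 2; slot 2 is free => place at 2.
593 hashes to 15; 15 taken => place at 16.
845 hashes to 12; slot 12 is free => place at 12.
11 hashes to 11; slot 11 is free => place at 11.
129 hashes to 10; slot 10 is free => place at 10.
372 hashes to 15; 15,16 taken => place at 0.
237 hashes to 16; 16,0 taken => place at 1.
566 hashes to 5; slot 5 is free => place at 5.
814 hashes to 15; 15,16,0,1,2 taken => place at 3.
Table: [372, 237, 529, 814, ∅, 566, ∅, ∅, ∅, ∅, 129, 11, 845, ∅, ∅, 270, 593]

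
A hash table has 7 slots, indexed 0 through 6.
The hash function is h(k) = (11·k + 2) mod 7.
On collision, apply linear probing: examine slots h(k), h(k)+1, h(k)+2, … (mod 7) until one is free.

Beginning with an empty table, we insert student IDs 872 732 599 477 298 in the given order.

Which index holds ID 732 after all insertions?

5

872: h=4 => slot 4
732: h=4, probe 4,5 => slot 5
599: h=4, probe 4,5,6 => slot 6
477: h=6, probe 6,0 => slot 0
298: h=4, probe 4,5,6,0,1 => slot 1
Table: [477, 298, _, _, 872, 732, 599]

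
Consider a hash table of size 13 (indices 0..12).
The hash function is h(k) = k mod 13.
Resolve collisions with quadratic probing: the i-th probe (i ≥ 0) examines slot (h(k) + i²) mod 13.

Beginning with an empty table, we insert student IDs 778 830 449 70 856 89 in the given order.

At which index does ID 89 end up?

Insert 778: h=11, slot 11 empty => index 11.
Insert 830: h=11, slot 11 occupied => index 12.
Insert 449: h=7, slot 7 empty => index 7.
Insert 70: h=5, slot 5 empty => index 5.
Insert 856: h=11, slots 11,12 occupied => index 2.
Insert 89: h=11, slots 11,12,2,7 occupied => index 1.
Table: [—, 89, 856, —, —, 70, —, 449, —, —, —, 778, 830]

1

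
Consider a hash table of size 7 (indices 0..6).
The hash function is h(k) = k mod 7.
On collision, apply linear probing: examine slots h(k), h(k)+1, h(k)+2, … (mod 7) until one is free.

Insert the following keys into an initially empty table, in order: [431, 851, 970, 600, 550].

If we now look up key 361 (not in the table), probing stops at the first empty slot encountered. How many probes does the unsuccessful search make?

431 hashes to 4; slot 4 is free → place at 4.
851 hashes to 4; 4 taken → place at 5.
970 hashes to 4; 4,5 taken → place at 6.
600 hashes to 5; 5,6 taken → place at 0.
550 hashes to 4; 4,5,6,0 taken → place at 1.
Table: [600, 550, —, —, 431, 851, 970]
Lookup 361: h=4, probe 4,5,6,0,1,2 → slot 2 empty, not found.

6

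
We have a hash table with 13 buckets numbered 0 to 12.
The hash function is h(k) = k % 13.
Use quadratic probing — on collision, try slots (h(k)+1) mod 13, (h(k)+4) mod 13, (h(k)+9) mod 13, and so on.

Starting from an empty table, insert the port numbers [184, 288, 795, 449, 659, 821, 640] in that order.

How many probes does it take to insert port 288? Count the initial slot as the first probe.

2

184: h=2 => slot 2
288: h=2, probe 2,3 => slot 3
795: h=2, probe 2,3,6 => slot 6
449: h=7 => slot 7
659: h=9 => slot 9
821: h=2, probe 2,3,6,11 => slot 11
640: h=3, probe 3,4 => slot 4
Table: [∅, ∅, 184, 288, 640, ∅, 795, 449, ∅, 659, ∅, 821, ∅]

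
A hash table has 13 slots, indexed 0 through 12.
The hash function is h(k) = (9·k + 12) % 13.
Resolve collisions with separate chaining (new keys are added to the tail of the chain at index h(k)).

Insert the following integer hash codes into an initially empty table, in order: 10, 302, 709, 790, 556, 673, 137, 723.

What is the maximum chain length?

4

10 -> bucket 11
302 -> bucket 0
709 -> bucket 10
790 -> bucket 11 (collision)
556 -> bucket 11 (collision)
673 -> bucket 11 (collision)
137 -> bucket 10 (collision)
723 -> bucket 6
Final buckets:
0: 302
1: —
2: —
3: —
4: —
5: —
6: 723
7: —
8: —
9: —
10: 709 -> 137
11: 10 -> 790 -> 556 -> 673
12: —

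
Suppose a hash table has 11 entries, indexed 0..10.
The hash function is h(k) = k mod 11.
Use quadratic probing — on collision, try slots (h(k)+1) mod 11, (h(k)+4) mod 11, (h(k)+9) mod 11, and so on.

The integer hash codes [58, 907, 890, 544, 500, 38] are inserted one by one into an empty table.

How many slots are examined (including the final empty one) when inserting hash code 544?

Insert 58: h=3, slot 3 empty -> index 3.
Insert 907: h=5, slot 5 empty -> index 5.
Insert 890: h=10, slot 10 empty -> index 10.
Insert 544: h=5, slot 5 occupied -> index 6.
Insert 500: h=5, slots 5,6 occupied -> index 9.
Insert 38: h=5, slots 5,6,9,3,10 occupied -> index 8.
Table: [-, -, -, 58, -, 907, 544, -, 38, 500, 890]

2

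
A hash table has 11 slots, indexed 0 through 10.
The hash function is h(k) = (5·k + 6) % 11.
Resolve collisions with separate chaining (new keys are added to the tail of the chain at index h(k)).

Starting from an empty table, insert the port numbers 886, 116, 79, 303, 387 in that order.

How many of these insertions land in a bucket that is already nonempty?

Insert 886: h=3, bucket 3 empty → new chain.
Insert 116: h=3, bucket 3 nonempty → append to chain.
Insert 79: h=5, bucket 5 empty → new chain.
Insert 303: h=3, bucket 3 nonempty → append to chain.
Insert 387: h=5, bucket 5 nonempty → append to chain.
Final buckets:
0: —
1: —
2: —
3: 886 -> 116 -> 303
4: —
5: 79 -> 387
6: —
7: —
8: —
9: —
10: —

3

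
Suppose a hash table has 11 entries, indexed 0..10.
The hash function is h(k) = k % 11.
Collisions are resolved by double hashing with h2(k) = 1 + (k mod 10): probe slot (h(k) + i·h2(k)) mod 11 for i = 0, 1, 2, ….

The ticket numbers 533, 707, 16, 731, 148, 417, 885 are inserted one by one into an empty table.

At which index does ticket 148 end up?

Insert 533: h=5, slot 5 empty => index 5.
Insert 707: h=3, slot 3 empty => index 3.
Insert 16: h=5, h2=7, slot 5 occupied => index 1.
Insert 731: h=5, h2=2, slot 5 occupied => index 7.
Insert 148: h=5, h2=9, slots 5,3,1 occupied => index 10.
Insert 417: h=10, h2=8, slots 10,7 occupied => index 4.
Insert 885: h=5, h2=6, slot 5 occupied => index 0.
Table: [885, 16, _, 707, 417, 533, _, 731, _, _, 148]

10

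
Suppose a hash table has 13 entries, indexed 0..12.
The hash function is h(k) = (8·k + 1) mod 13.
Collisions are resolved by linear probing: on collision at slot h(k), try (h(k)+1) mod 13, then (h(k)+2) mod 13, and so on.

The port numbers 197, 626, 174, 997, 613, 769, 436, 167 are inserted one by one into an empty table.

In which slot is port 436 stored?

9

Insert 197: h=4, slot 4 empty -> index 4.
Insert 626: h=4, slot 4 occupied -> index 5.
Insert 174: h=2, slot 2 empty -> index 2.
Insert 997: h=8, slot 8 empty -> index 8.
Insert 613: h=4, slots 4,5 occupied -> index 6.
Insert 769: h=4, slots 4,5,6 occupied -> index 7.
Insert 436: h=5, slots 5,6,7,8 occupied -> index 9.
Insert 167: h=11, slot 11 empty -> index 11.
Table: [—, —, 174, —, 197, 626, 613, 769, 997, 436, —, 167, —]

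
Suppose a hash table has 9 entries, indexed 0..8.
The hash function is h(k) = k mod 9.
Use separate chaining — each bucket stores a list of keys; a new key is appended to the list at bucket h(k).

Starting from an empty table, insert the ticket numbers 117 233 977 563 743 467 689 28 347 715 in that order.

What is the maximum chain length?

5

Insert 117: h=0, bucket 0 empty → new chain.
Insert 233: h=8, bucket 8 empty → new chain.
Insert 977: h=5, bucket 5 empty → new chain.
Insert 563: h=5, bucket 5 nonempty → append to chain.
Insert 743: h=5, bucket 5 nonempty → append to chain.
Insert 467: h=8, bucket 8 nonempty → append to chain.
Insert 689: h=5, bucket 5 nonempty → append to chain.
Insert 28: h=1, bucket 1 empty → new chain.
Insert 347: h=5, bucket 5 nonempty → append to chain.
Insert 715: h=4, bucket 4 empty → new chain.
Final buckets:
0: 117
1: 28
2: _
3: _
4: 715
5: 977 -> 563 -> 743 -> 689 -> 347
6: _
7: _
8: 233 -> 467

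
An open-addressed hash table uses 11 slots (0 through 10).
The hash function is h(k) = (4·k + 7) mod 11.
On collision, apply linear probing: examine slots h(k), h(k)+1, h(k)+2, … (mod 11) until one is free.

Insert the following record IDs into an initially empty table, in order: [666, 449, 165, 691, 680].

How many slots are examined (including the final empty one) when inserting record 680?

666 hashes to 9; slot 9 is free => place at 9.
449 hashes to 10; slot 10 is free => place at 10.
165 hashes to 7; slot 7 is free => place at 7.
691 hashes to 10; 10 taken => place at 0.
680 hashes to 10; 10,0 taken => place at 1.
Table: [691, 680, _, _, _, _, _, 165, _, 666, 449]

3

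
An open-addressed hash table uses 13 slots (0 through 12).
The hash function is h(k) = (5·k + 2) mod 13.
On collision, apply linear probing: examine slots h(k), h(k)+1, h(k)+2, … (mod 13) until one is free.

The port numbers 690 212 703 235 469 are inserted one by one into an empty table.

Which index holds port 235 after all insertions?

690: h=7 => slot 7
212: h=9 => slot 9
703: h=7, probe 7,8 => slot 8
235: h=7, probe 7,8,9,10 => slot 10
469: h=7, probe 7,8,9,10,11 => slot 11
Table: [—, —, —, —, —, —, —, 690, 703, 212, 235, 469, —]

10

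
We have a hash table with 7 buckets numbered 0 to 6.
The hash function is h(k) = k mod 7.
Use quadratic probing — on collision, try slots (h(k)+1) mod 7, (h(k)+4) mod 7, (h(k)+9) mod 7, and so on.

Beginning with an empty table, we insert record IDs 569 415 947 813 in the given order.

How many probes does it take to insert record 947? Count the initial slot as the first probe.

3

569 hashes to 2; slot 2 is free => place at 2.
415 hashes to 2; 2 taken => place at 3.
947 hashes to 2; 2,3 taken => place at 6.
813 hashes to 1; slot 1 is free => place at 1.
Table: [., 813, 569, 415, ., ., 947]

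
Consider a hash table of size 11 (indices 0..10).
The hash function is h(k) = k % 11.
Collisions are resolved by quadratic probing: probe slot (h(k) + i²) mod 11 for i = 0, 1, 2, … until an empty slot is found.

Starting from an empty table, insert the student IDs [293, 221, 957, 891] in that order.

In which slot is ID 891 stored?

4

Insert 293: h=7, slot 7 empty → index 7.
Insert 221: h=1, slot 1 empty → index 1.
Insert 957: h=0, slot 0 empty → index 0.
Insert 891: h=0, slots 0,1 occupied → index 4.
Table: [957, 221, —, —, 891, —, —, 293, —, —, —]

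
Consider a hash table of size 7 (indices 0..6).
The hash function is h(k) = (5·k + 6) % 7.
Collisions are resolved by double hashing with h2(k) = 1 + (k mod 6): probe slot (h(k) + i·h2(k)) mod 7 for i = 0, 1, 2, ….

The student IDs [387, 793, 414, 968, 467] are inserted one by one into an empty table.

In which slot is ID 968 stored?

1

387 hashes to 2; slot 2 is free -> place at 2.
793 hashes to 2, h2=2; 2 taken -> place at 4.
414 hashes to 4, h2=1; 4 taken -> place at 5.
968 hashes to 2, h2=3; 2,5 taken -> place at 1.
467 hashes to 3; slot 3 is free -> place at 3.
Table: [-, 968, 387, 467, 793, 414, -]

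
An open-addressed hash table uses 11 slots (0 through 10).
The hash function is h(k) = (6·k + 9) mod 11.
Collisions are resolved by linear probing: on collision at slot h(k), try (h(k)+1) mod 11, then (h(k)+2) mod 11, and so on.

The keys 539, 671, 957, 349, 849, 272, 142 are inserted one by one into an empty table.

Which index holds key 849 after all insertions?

1

539 hashes to 9; slot 9 is free -> place at 9.
671 hashes to 9; 9 taken -> place at 10.
957 hashes to 9; 9,10 taken -> place at 0.
349 hashes to 2; slot 2 is free -> place at 2.
849 hashes to 10; 10,0 taken -> place at 1.
272 hashes to 2; 2 taken -> place at 3.
142 hashes to 3; 3 taken -> place at 4.
Table: [957, 849, 349, 272, 142, ., ., ., ., 539, 671]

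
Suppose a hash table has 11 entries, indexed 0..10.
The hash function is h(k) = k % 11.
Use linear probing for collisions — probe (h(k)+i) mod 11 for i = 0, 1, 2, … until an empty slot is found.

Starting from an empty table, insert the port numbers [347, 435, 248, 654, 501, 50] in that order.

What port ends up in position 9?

347 hashes to 6; slot 6 is free → place at 6.
435 hashes to 6; 6 taken → place at 7.
248 hashes to 6; 6,7 taken → place at 8.
654 hashes to 5; slot 5 is free → place at 5.
501 hashes to 6; 6,7,8 taken → place at 9.
50 hashes to 6; 6,7,8,9 taken → place at 10.
Table: [-, -, -, -, -, 654, 347, 435, 248, 501, 50]

501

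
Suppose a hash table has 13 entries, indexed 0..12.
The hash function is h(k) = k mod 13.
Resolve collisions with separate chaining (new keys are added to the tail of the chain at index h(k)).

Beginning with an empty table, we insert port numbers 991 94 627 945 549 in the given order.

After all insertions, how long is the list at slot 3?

4

Insert 991: h=3, bucket 3 empty -> new chain.
Insert 94: h=3, bucket 3 nonempty -> append to chain.
Insert 627: h=3, bucket 3 nonempty -> append to chain.
Insert 945: h=9, bucket 9 empty -> new chain.
Insert 549: h=3, bucket 3 nonempty -> append to chain.
Final buckets:
0: ∅
1: ∅
2: ∅
3: 991 -> 94 -> 627 -> 549
4: ∅
5: ∅
6: ∅
7: ∅
8: ∅
9: 945
10: ∅
11: ∅
12: ∅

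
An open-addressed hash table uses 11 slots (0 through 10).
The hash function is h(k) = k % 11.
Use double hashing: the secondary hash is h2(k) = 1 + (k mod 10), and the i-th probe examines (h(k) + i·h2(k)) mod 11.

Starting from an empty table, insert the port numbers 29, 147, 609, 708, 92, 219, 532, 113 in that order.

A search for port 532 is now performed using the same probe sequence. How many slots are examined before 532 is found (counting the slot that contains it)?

29 hashes to 7; slot 7 is free → place at 7.
147 hashes to 4; slot 4 is free → place at 4.
609 hashes to 4, h2=10; 4 taken → place at 3.
708 hashes to 4, h2=9; 4 taken → place at 2.
92 hashes to 4, h2=3; 4,7 taken → place at 10.
219 hashes to 10, h2=10; 10 taken → place at 9.
532 hashes to 4, h2=3; 4,7,10,2 taken → place at 5.
113 hashes to 3, h2=4; 3,7 taken → place at 0.
Table: [113, ., 708, 609, 147, 532, ., 29, ., 219, 92]
Lookup 532: h=4, h2=3, probe 4,7,10,2,5 → found at 5.

5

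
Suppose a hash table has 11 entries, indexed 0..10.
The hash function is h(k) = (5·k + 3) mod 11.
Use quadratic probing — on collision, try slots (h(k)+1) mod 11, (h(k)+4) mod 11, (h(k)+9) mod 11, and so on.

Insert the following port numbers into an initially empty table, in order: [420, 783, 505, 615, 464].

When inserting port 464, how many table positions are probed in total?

Insert 420: h=2, slot 2 empty → index 2.
Insert 783: h=2, slot 2 occupied → index 3.
Insert 505: h=9, slot 9 empty → index 9.
Insert 615: h=9, slot 9 occupied → index 10.
Insert 464: h=2, slots 2,3 occupied → index 6.
Table: [., ., 420, 783, ., ., 464, ., ., 505, 615]

3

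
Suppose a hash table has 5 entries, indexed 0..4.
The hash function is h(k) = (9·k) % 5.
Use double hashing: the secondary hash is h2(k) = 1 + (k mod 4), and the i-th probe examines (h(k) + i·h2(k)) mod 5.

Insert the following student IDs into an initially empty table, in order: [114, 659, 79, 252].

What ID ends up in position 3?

252

114 hashes to 1; slot 1 is free => place at 1.
659 hashes to 1, h2=4; 1 taken => place at 0.
79 hashes to 1, h2=4; 1,0 taken => place at 4.
252 hashes to 3; slot 3 is free => place at 3.
Table: [659, 114, ., 252, 79]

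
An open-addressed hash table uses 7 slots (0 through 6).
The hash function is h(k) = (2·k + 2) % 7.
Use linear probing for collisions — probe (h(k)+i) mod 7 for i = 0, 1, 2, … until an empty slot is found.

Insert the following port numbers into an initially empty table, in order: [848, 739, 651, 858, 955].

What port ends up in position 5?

858

848: h=4 => slot 4
739: h=3 => slot 3
651: h=2 => slot 2
858: h=3, probe 3,4,5 => slot 5
955: h=1 => slot 1
Table: [-, 955, 651, 739, 848, 858, -]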